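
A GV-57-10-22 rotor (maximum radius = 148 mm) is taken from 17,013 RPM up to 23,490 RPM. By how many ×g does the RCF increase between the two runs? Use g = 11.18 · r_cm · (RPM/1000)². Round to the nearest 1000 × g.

r = 148 mm = 14.8 cm
RCF₁ = 11.18 × 14.8 × (17.013)² = 11.18 × 14.8 × 289.442169 ≈ 47,892.3 × g
RCF₂ = 11.18 × 14.8 × (23.49)² = 11.18 × 14.8 × 551.7801 ≈ 91,299.7 × g
Increase = 91,299.7 − 47,892.3 = 43,407.4

43000 ×g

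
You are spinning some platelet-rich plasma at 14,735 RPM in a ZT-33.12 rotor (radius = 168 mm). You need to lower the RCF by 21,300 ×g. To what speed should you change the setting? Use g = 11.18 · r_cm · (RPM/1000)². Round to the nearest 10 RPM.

10180 RPM

r = 168 mm = 16.8 cm
Current RCF = 11.18 × 16.8 × (14.735)² = 11.18 × 16.8 × 217.120225 ≈ 40,780.4 × g
Target RCF = 40,780.4 − 21,300 = 19,480.4 × g
(N/1000)² = 19,480.4 / 187.824 = 103.7162
N = 1000 × √103.7162 ≈ 10,184.1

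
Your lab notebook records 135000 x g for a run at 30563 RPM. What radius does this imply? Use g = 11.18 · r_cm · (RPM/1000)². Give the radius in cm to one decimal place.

r ≈ 12.9 cm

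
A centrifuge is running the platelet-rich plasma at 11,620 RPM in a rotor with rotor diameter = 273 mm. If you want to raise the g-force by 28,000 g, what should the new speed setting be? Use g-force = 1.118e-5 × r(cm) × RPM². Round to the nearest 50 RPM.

N₂ ≈ 17850 RPM

r = 273 mm / 2 = 136.5 mm = 13.65 cm
Current RCF = 1.118 × 10⁻⁵ × 13.65 × (11620)² = 1.118 × 10⁻⁵ × 13.65 × 135,024,400 ≈ 20,605.7 × g
Target RCF = 20,605.7 + 28,000 = 48,605.7 × g
N² = 48,605.7 / (15.2607 × 10⁻⁵) = 318,502,428
N ≈ √318,502,428 ≈ 17,846.6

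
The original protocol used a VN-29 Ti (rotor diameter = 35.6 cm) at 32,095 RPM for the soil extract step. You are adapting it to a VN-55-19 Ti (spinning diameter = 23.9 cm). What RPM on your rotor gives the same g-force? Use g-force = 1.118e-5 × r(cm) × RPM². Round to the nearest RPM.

39171 RPM

Original rotor: r = 35.6 / 2 = 17.8 cm
RCF_original = 1.118 × 10⁻⁵ × 17.8 × (32095)² = 1.118 × 10⁻⁵ × 17.8 × 1,030,089,025 ≈ 204,991.8 × g
Your rotor: r = 23.9 / 2 = 11.95 cm
204,991.8 = 1.118 × 10⁻⁵ × 11.95 × N²
N² = 204,991.8 / (13.3601 × 10⁻⁵) = 1,534,358,276
N ≈ √1,534,358,276 ≈ 39,170.9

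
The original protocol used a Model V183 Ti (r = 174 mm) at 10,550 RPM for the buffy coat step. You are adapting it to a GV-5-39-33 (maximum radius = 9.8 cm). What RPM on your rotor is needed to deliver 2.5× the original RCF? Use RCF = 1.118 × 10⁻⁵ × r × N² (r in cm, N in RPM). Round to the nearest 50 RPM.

22250 RPM

Original rotor: r = 174 mm = 17.4 cm
RCF_original = 1.118 × 10⁻⁵ × 17.4 × (10550)² = 1.118 × 10⁻⁵ × 17.4 × 111,302,500 ≈ 21,651.9 × g
Target RCF = 2.5 × 21,651.9 ≈ 54,129.8 × g
54,129.8 = 1.118 × 10⁻⁵ × 9.8 × N²
N² = 54,129.8 / (10.9564 × 10⁻⁵) = 494,047,315
N ≈ √494,047,315 ≈ 22,227.2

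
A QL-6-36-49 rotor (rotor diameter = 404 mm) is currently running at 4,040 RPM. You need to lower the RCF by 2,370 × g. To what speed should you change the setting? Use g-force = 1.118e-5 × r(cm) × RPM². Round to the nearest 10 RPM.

r = 404 mm / 2 = 202 mm = 20.2 cm
Current RCF = 1.118 × 10⁻⁵ × 20.2 × (4040)² = 1.118 × 10⁻⁵ × 20.2 × 16,321,600 ≈ 3,686 × g
Target RCF = 3,686 − 2,370 = 1,316 × g
N² = 1,316 / (22.5836 × 10⁻⁵) = 5,827,237
N ≈ √5,827,237 ≈ 2,414.0

2410 RPM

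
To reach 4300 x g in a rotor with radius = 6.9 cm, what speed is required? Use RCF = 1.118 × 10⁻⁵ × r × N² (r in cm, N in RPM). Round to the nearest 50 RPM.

RCF = 1.118 × 10⁻⁵ × r × N²
4,300 = 1.118 × 10⁻⁵ × 6.9 × N²
N² = 4,300 / (7.7142 × 10⁻⁵) = 55,741,360
N ≈ √55,741,360 ≈ 7,466.0

N ≈ 7450 RPM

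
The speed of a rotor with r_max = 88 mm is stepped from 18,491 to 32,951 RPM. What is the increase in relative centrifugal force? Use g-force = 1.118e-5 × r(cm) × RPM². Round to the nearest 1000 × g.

r = 88 mm = 8.8 cm
RCF₁ = 1.118 × 10⁻⁵ × 8.8 × (18491)² = 1.118 × 10⁻⁵ × 8.8 × 341,917,081 ≈ 33,639.2 × g
RCF₂ = 1.118 × 10⁻⁵ × 8.8 × (32951)² = 1.118 × 10⁻⁵ × 8.8 × 1,085,768,401 ≈ 106,822.2 × g
Increase = 106,822.2 − 33,639.2 = 73,183

73000 × g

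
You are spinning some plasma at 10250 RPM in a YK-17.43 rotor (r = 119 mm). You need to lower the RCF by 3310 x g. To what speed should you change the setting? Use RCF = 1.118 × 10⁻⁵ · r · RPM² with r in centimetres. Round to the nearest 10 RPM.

r = 119 mm = 11.9 cm
Current RCF = 1.118 × 10⁻⁵ × 11.9 × (10250)² = 1.118 × 10⁻⁵ × 11.9 × 105,062,500 ≈ 13,977.7 × g
Target RCF = 13,977.7 − 3,310 = 10,667.7 × g
N² = 10,667.7 / (13.3042 × 10⁻⁵) = 80,182,950
N ≈ √80,182,950 ≈ 8,954.5

≈ 8950 RPM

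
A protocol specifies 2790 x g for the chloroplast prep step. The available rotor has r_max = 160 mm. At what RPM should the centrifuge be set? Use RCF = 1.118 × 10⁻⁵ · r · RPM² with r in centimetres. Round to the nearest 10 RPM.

3950 RPM

r = 160 mm = 16.0 cm
RCF = 1.118 × 10⁻⁵ × r × N²
2,790 = 1.118 × 10⁻⁵ × 16 × N²
N² = 2,790 / (17.888 × 10⁻⁵) = 15,597,048
N ≈ √15,597,048 ≈ 3,949.3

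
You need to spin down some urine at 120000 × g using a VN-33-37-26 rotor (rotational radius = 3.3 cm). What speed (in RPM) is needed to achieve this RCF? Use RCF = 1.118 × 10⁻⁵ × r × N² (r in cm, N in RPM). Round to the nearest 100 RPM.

120,000 = 1.118 × 10⁻⁵ × 3.3 × N²
N² = 120,000 / (3.6894 × 10⁻⁵) = 3,252,561,392
N ≈ √3,252,561,392 ≈ 57,031.2

57000 RPM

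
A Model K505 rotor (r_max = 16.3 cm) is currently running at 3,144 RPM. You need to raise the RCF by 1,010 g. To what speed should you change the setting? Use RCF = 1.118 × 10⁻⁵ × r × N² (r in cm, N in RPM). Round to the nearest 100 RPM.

N₂ ≈ 3900 RPM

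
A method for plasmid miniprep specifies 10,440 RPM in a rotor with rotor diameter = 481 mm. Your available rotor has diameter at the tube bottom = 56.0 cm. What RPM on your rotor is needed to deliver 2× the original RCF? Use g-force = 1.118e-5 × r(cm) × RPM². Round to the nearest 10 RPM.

Original rotor: r = 481 mm / 2 = 240.5 mm = 24.05 cm
RCF_original = 1.118 × 10⁻⁵ × 24.05 × (10440)² = 1.118 × 10⁻⁵ × 24.05 × 108,993,600 ≈ 29,306.1 × g
Target RCF = 2 × 29,306.1 ≈ 58,612.2 × g
Your rotor: r = 56.0 / 2 = 28 cm
58,612.2 = 1.118 × 10⁻⁵ × 28 × N²
N² = 58,612.2 / (31.304 × 10⁻⁵) = 187,235,497
N ≈ √187,235,497 ≈ 13,683.4

≈ 13680 RPM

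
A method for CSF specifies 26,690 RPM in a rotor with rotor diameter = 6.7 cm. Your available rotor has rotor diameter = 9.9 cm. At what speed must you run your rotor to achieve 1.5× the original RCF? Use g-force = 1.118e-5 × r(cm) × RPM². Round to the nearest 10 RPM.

Original rotor: r = 6.7 / 2 = 3.35 cm
RCF = 1.118 × 10⁻⁵ × r × N²
RCF_original = 1.118 × 10⁻⁵ × 3.35 × (26690)² = 1.118 × 10⁻⁵ × 3.35 × 712,356,100 ≈ 26,679.9 × g
Target RCF = 1.5 × 26,679.9 ≈ 40,019.9 × g
Your rotor: r = 9.9 / 2 = 4.95 cm
40,019.9 = 1.118 × 10⁻⁵ × 4.95 × N²
N² = 40,019.9 / (5.5341 × 10⁻⁵) = 723,151,009
N ≈ √723,151,009 ≈ 26,891.5

26890 RPM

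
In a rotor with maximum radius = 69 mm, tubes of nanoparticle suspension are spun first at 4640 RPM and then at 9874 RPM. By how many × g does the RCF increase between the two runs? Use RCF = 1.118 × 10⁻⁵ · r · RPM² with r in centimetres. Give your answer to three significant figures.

≈ 5860 × g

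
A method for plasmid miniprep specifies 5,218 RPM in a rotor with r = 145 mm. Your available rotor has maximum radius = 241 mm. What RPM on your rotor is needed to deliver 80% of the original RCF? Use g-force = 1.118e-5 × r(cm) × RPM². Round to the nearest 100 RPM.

Original rotor: r = 145 mm = 14.5 cm
RCF = 1.118 × 10⁻⁵ × r × N²
RCF_original = 1.118 × 10⁻⁵ × 14.5 × (5218)² = 1.118 × 10⁻⁵ × 14.5 × 27,227,524 ≈ 4,413.9 × g
Target RCF = 0.8 × 4,413.9 ≈ 3,531.1 × g
Your rotor: r = 241 mm = 24.1 cm
3,531.1 = 1.118 × 10⁻⁵ × 24.1 × N²
N² = 3,531.1 / (26.9438 × 10⁻⁵) = 13,105,427
N ≈ √13,105,427 ≈ 3,620.1

≈ 3600 RPM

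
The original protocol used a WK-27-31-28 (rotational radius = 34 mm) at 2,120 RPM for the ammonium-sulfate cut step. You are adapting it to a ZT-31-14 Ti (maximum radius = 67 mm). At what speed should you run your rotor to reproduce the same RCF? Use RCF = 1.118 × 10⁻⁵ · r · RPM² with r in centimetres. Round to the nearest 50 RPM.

≈ 1500 RPM

Original rotor: r = 34 mm = 3.4 cm
RCF_original = 1.118 × 10⁻⁵ × 3.4 × (2120)² = 1.118 × 10⁻⁵ × 3.4 × 4,494,400 ≈ 170.8 × g
Your rotor: r = 67 mm = 6.7 cm
170.8 = 1.118 × 10⁻⁵ × 6.7 × N²
N² = 170.8 / (7.4906 × 10⁻⁵) = 2,280,191
N ≈ √2,280,191 ≈ 1,510.0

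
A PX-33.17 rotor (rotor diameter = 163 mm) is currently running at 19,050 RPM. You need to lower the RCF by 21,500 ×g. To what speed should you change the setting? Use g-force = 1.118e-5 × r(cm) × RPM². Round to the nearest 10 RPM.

N₂ ≈ 11270 RPM

r = 163 mm / 2 = 81.5 mm = 8.15 cm
Current RCF = 1.118 × 10⁻⁵ × 8.15 × (19050)² = 1.118 × 10⁻⁵ × 8.15 × 362,902,500 ≈ 33,066.6 × g
Target RCF = 33,066.6 − 21,500 = 11,566.6 × g
N² = 11,566.6 / (9.1117 × 10⁻⁵) = 126,942,283
N ≈ √126,942,283 ≈ 11,266.9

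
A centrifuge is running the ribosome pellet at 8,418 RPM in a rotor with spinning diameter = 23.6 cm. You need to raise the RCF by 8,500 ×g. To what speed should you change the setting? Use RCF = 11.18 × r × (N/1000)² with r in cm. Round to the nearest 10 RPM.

r = 23.6 / 2 = 11.8 cm
Current RCF = 11.18 × 11.8 × (8.418)² = 11.18 × 11.8 × 70.862724 ≈ 9,348.5 × g
Target RCF = 9,348.5 + 8,500 = 17,848.5 × g
(N/1000)² = 17,848.5 / 131.924 = 135.2938
N = 1000 × √135.2938 ≈ 11,631.6

≈ 11630 RPM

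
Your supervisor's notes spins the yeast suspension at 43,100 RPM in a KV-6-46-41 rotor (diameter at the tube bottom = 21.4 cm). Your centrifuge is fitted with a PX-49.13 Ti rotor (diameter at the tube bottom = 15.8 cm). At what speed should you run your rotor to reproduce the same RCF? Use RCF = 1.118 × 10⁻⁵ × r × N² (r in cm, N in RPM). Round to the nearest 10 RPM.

Original rotor: r = 21.4 / 2 = 10.7 cm
RCF_original = 1.118 × 10⁻⁵ × 10.7 × (43100)² = 1.118 × 10⁻⁵ × 10.7 × 1,857,610,000 ≈ 222,218.5 × g
Your rotor: r = 15.8 / 2 = 7.9 cm
222,218.5 = 1.118 × 10⁻⁵ × 7.9 × N²
N² = 222,218.5 / (8.8322 × 10⁻⁵) = 2,516,003,940
N ≈ √2,516,003,940 ≈ 50,159.8

≈ 50160 RPM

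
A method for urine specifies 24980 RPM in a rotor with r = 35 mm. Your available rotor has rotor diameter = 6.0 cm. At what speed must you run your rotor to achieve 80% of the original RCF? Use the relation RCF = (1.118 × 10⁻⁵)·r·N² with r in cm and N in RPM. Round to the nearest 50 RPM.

Original rotor: r = 35 mm = 3.5 cm
RCF_original = 1.118 × 10⁻⁵ × 3.5 × (24980)² = 1.118 × 10⁻⁵ × 3.5 × 624,000,400 ≈ 24,417.1 × g
Target RCF = 0.8 × 24,417.1 ≈ 19,533.7 × g
Your rotor: r = 6.0 / 2 = 3 cm
19,533.7 = 1.118 × 10⁻⁵ × 3 × N²
N² = 19,533.7 / (3.354 × 10⁻⁵) = 582,400,119
N ≈ √582,400,119 ≈ 24,133.0

24150 RPM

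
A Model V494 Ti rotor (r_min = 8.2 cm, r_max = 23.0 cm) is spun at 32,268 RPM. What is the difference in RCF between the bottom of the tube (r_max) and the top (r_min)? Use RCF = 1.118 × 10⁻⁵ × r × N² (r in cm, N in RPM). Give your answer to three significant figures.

RCF_max = 1.118 × 10⁻⁵ × 23 × (32268)² = 1.118 × 10⁻⁵ × 23 × 1,041,223,824 ≈ 267,740.3 × g
RCF_min = 1.118 × 10⁻⁵ × 8.2 × (32268)² = 1.118 × 10⁻⁵ × 8.2 × 1,041,223,824 ≈ 95,455.2 × g
ΔRCF = 267,740.3 − 95,455.2 = 172,285.1

172000 g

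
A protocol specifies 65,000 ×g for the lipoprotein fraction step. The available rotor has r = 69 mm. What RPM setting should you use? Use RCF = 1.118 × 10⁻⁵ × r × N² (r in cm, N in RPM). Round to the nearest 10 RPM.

≈ 29030 RPM

r = 69 mm = 6.9 cm
RCF = 1.118 × 10⁻⁵ × r × N²
65,000 = 1.118 × 10⁻⁵ × 6.9 × N²
N² = 65,000 / (7.7142 × 10⁻⁵) = 842,601,955
N ≈ √842,601,955 ≈ 29,027.6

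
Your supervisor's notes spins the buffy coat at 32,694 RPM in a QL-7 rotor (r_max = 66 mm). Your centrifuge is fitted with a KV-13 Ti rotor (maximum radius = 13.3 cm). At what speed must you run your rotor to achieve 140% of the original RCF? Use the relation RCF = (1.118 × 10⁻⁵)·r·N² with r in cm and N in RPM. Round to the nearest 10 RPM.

27250 RPM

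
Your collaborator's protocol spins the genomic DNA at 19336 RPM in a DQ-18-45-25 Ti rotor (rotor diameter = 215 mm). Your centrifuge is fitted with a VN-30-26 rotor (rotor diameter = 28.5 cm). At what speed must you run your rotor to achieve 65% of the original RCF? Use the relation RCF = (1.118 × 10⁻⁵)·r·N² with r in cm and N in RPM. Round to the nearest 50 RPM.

Original rotor: r = 215 mm / 2 = 107.5 mm = 10.75 cm
RCF = 1.118 × 10⁻⁵ × r × N²
RCF_original = 1.118 × 10⁻⁵ × 10.75 × (19336)² = 1.118 × 10⁻⁵ × 10.75 × 373,880,896 ≈ 44,934.9 × g
Target RCF = 0.65 × 44,934.9 ≈ 29,207.7 × g
Your rotor: r = 28.5 / 2 = 14.25 cm
29,207.7 = 1.118 × 10⁻⁵ × 14.25 × N²
N² = 29,207.7 / (15.9315 × 10⁻⁵) = 183,333,019
N ≈ √183,333,019 ≈ 13,540.1

≈ 13550 RPM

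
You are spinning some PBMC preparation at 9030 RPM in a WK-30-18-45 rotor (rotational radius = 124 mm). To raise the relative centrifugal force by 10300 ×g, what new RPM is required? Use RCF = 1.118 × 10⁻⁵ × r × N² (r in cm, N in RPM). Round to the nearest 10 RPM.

r = 124 mm = 12.4 cm
Current RCF = 1.118 × 10⁻⁵ × 12.4 × (9030)² = 1.118 × 10⁻⁵ × 12.4 × 81,540,900 ≈ 11,304.2 × g
Target RCF = 11,304.2 + 10,300 = 21,604.2 × g
N² = 21,604.2 / (13.8632 × 10⁻⁵) = 155,838,479
N ≈ √155,838,479 ≈ 12,483.5

≈ 12480 RPM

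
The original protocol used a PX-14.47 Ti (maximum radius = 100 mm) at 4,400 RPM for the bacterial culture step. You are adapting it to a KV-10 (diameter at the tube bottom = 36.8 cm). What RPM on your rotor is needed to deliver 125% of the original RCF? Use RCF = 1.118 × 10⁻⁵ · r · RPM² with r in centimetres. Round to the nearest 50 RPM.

≈ 3650 RPM

Original rotor: r = 100 mm = 10.0 cm
RCF_original = 1.118 × 10⁻⁵ × 10 × (4400)² = 1.118 × 10⁻⁵ × 10 × 19,360,000 ≈ 2,164.4 × g
Target RCF = 1.25 × 2,164.4 ≈ 2,705.5 × g
Your rotor: r = 36.8 / 2 = 18.4 cm
2,705.5 = 1.118 × 10⁻⁵ × 18.4 × N²
N² = 2,705.5 / (20.5712 × 10⁻⁵) = 13,151,882
N ≈ √13,151,882 ≈ 3,626.6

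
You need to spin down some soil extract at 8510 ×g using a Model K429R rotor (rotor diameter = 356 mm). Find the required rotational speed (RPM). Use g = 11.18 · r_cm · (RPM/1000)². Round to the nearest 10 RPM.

N ≈ 6540 RPM

r = 356 mm / 2 = 178 mm = 17.8 cm
8,510 = 11.18 × 17.8 × (N/1000)²
(N/1000)² = 8,510 / 199.004 = 42.76296
N = 1000 × √42.76296 ≈ 6,539.3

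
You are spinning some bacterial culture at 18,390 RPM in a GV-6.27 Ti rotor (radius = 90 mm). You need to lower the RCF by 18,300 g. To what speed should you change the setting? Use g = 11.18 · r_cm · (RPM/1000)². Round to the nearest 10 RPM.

r = 90 mm = 9.0 cm
Current RCF = 11.18 × 9 × (18.39)² = 11.18 × 9 × 338.1921 ≈ 34,028.9 × g
Target RCF = 34,028.9 − 18,300 = 15,728.9 × g
(N/1000)² = 15,728.9 / 100.62 = 156.3198
N = 1000 × √156.3198 ≈ 12,502.8

12500 RPM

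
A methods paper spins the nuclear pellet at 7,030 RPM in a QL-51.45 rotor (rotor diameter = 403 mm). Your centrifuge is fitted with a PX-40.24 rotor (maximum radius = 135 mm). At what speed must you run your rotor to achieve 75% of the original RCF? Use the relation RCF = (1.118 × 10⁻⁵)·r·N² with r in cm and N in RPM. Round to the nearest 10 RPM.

7440 RPM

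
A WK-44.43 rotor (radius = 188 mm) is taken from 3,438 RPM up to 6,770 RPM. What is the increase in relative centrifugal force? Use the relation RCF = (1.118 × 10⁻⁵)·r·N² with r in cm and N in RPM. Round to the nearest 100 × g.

7100 × g

r = 188 mm = 18.8 cm
RCF₁ = 1.118 × 10⁻⁵ × 18.8 × (3438)² = 1.118 × 10⁻⁵ × 18.8 × 11,819,844 ≈ 2,484.3 × g
RCF₂ = 1.118 × 10⁻⁵ × 18.8 × (6770)² = 1.118 × 10⁻⁵ × 18.8 × 45,832,900 ≈ 9,633.3 × g
Increase = 9,633.3 − 2,484.3 = 7,149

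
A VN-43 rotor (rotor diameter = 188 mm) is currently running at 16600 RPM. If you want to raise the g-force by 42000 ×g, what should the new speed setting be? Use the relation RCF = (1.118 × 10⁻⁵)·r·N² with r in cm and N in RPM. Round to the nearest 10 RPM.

r = 188 mm / 2 = 94 mm = 9.4 cm
Current RCF = 1.118 × 10⁻⁵ × 9.4 × (16600)² = 1.118 × 10⁻⁵ × 9.4 × 275,560,000 ≈ 28,959.2 × g
Target RCF = 28,959.2 + 42,000 = 70,959.2 × g
N² = 70,959.2 / (10.5092 × 10⁻⁵) = 675,210,292
N ≈ √675,210,292 ≈ 25,984.8

25980 RPM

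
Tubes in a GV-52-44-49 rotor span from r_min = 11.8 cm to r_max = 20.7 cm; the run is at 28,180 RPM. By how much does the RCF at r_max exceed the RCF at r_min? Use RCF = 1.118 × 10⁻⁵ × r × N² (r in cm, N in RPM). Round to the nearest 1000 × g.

79000 x g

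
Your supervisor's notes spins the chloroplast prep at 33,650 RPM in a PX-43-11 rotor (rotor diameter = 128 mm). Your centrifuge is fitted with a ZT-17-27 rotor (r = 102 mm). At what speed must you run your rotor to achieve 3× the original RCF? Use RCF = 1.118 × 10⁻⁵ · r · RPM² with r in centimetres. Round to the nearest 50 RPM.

Original rotor: r = 128 mm / 2 = 64 mm = 6.4 cm
RCF = 1.118 × 10⁻⁵ × r × N²
RCF_original = 1.118 × 10⁻⁵ × 6.4 × (33650)² = 1.118 × 10⁻⁵ × 6.4 × 1,132,322,500 ≈ 81,019.9 × g
Target RCF = 3 × 81,019.9 ≈ 243,059.7 × g
Your rotor: r = 102 mm = 10.2 cm
243,059.7 = 1.118 × 10⁻⁵ × 10.2 × N²
N² = 243,059.7 / (11.4036 × 10⁻⁵) = 2,131,429,549
N ≈ √2,131,429,549 ≈ 46,167.4

≈ 46150 RPM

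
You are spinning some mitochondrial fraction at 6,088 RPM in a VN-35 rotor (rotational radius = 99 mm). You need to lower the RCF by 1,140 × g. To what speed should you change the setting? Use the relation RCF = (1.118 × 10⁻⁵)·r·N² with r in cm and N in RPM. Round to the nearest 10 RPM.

r = 99 mm = 9.9 cm
Current RCF = 1.118 × 10⁻⁵ × 9.9 × (6088)² = 1.118 × 10⁻⁵ × 9.9 × 37,063,744 ≈ 4,102.3 × g
Target RCF = 4,102.3 − 1,140 = 2,962.3 × g
N² = 2,962.3 / (11.0682 × 10⁻⁵) = 26,764,063
N ≈ √26,764,063 ≈ 5,173.4

5170 RPM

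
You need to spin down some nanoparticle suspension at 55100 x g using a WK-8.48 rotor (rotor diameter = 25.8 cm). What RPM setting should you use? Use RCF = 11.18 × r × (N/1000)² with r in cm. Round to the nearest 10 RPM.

19550 RPM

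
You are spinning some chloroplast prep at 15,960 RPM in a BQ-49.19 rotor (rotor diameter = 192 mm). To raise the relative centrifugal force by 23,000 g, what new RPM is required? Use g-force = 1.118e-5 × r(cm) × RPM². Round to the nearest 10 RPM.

21660 RPM

r = 192 mm / 2 = 96 mm = 9.6 cm
Current RCF = 1.118 × 10⁻⁵ × 9.6 × (15960)² = 1.118 × 10⁻⁵ × 9.6 × 254,721,600 ≈ 27,338.8 × g
Target RCF = 27,338.8 + 23,000 = 50,338.8 × g
N² = 50,338.8 / (10.7328 × 10⁻⁵) = 469,018,336
N ≈ √469,018,336 ≈ 21,656.8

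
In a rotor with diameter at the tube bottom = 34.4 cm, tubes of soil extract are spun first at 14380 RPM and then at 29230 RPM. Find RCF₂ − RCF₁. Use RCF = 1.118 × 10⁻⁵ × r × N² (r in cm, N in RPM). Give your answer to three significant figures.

125000 x g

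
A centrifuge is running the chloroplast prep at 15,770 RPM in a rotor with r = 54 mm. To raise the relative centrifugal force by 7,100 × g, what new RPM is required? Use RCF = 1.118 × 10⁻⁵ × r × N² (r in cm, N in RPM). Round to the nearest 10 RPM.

19140 RPM

r = 54 mm = 5.4 cm
Current RCF = 1.118 × 10⁻⁵ × 5.4 × (15770)² = 1.118 × 10⁻⁵ × 5.4 × 248,692,900 ≈ 15,014.1 × g
Target RCF = 15,014.1 + 7,100 = 22,114.1 × g
N² = 22,114.1 / (6.0372 × 10⁻⁵) = 366,297,290
N ≈ √366,297,290 ≈ 19,138.9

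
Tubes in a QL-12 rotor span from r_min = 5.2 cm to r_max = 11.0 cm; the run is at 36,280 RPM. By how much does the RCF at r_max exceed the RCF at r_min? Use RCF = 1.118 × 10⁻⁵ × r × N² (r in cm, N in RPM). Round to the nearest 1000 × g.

RCF_max = 1.118 × 10⁻⁵ × 11 × (36280)² = 1.118 × 10⁻⁵ × 11 × 1,316,238,400 ≈ 161,871 × g
RCF_min = 1.118 × 10⁻⁵ × 5.2 × (36280)² = 1.118 × 10⁻⁵ × 5.2 × 1,316,238,400 ≈ 76,520.8 × g
ΔRCF = 161,871 − 76,520.8 = 85,350.2

ΔRCF ≈ 85000 ×g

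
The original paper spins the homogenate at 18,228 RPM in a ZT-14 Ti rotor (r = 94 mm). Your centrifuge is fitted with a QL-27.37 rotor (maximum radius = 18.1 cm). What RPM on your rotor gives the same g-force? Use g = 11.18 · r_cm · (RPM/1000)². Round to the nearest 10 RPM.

Original rotor: r = 94 mm = 9.4 cm
RCF_original = 11.18 × 9.4 × (18.228)² = 11.18 × 9.4 × 332.259984 ≈ 34,917.9 × g
34,917.9 = 11.18 × 18.1 × (N/1000)²
(N/1000)² = 34,917.9 / 202.358 = 172.5551
N = 1000 × √172.5551 ≈ 13,136.0

13140 RPM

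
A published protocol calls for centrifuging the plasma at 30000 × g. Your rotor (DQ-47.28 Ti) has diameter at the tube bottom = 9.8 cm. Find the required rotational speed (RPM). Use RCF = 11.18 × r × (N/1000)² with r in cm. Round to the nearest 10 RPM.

r = 9.8 / 2 = 4.9 cm
RCF = 11.18 × r × (N/1000)²
30,000 = 11.18 × 4.9 × (N/1000)²
(N/1000)² = 30,000 / 54.782 = 547.6251
N = 1000 × √547.6251 ≈ 23,401.4

≈ 23400 RPM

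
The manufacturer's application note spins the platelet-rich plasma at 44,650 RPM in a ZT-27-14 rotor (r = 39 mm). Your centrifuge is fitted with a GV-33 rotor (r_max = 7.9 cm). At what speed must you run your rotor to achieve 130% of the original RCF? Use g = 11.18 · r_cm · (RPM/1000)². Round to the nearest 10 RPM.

35770 RPM

Original rotor: r = 39 mm = 3.9 cm
RCF = 11.18 × r × (N/1000)²
RCF_original = 11.18 × 3.9 × (44.65)² = 11.18 × 3.9 × 1,993.6225 ≈ 86,925.9 × g
Target RCF = 1.3 × 86,925.9 ≈ 113,003.7 × g
113,003.7 = 11.18 × 7.9 × (N/1000)²
(N/1000)² = 113,003.7 / 88.322 = 1279.451
N = 1000 × √1279.451 ≈ 35,769.4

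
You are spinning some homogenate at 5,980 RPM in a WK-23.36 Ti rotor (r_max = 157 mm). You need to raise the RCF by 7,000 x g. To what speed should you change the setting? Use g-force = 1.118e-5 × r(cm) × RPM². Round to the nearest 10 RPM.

≈ 8700 RPM

r = 157 mm = 15.7 cm
Current RCF = 1.118 × 10⁻⁵ × 15.7 × (5980)² = 1.118 × 10⁻⁵ × 15.7 × 35,760,400 ≈ 6,276.9 × g
Target RCF = 6,276.9 + 7,000 = 13,276.9 × g
N² = 13,276.9 / (17.5526 × 10⁻⁵) = 75,640,646
N ≈ √75,640,646 ≈ 8,697.2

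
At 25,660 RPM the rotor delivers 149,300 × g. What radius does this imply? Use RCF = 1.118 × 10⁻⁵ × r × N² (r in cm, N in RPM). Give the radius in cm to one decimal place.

20.3 cm

RCF = 1.118 × 10⁻⁵ × r × N²
149300 = 1.118 × 10⁻⁵ × r × (25660)²
r = 149300 / (1.118 × 10⁻⁵ × 658,435,600) = 149300 / 7361.31 ≈ 20.282 cm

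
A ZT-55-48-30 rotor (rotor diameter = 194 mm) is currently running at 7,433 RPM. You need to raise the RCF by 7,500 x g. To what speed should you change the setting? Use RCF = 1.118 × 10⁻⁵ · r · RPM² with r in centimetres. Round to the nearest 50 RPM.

r = 194 mm / 2 = 97 mm = 9.7 cm
Current RCF = 1.118 × 10⁻⁵ × 9.7 × (7433)² = 1.118 × 10⁻⁵ × 9.7 × 55,249,489 ≈ 5,991.6 × g
Target RCF = 5,991.6 + 7,500 = 13,491.6 × g
N² = 13,491.6 / (10.8446 × 10⁻⁵) = 124,408,461
N ≈ √124,408,461 ≈ 11,153.9

11150 RPM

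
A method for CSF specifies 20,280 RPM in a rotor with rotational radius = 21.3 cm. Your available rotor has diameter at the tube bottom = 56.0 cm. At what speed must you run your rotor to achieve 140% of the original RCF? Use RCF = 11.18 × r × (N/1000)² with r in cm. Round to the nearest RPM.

RCF_original = 11.18 × 21.3 × (20.28)² = 11.18 × 21.3 × 411.2784 ≈ 97,939.4 × g
Target RCF = 1.4 × 97,939.4 ≈ 137,115.2 × g
Your rotor: r = 56.0 / 2 = 28 cm
137,115.2 = 11.18 × 28 × (N/1000)²
(N/1000)² = 137,115.2 / 313.04 = 438.0118
N = 1000 × √438.0118 ≈ 20,928.7

20929 RPM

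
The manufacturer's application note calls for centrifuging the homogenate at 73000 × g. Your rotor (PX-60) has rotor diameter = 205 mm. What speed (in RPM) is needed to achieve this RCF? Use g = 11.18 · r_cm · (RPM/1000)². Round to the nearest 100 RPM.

r = 205 mm / 2 = 102.5 mm = 10.25 cm
73,000 = 11.18 × 10.25 × (N/1000)²
(N/1000)² = 73,000 / 114.595 = 637.026
N = 1000 × √637.026 ≈ 25,239.4

25200 RPM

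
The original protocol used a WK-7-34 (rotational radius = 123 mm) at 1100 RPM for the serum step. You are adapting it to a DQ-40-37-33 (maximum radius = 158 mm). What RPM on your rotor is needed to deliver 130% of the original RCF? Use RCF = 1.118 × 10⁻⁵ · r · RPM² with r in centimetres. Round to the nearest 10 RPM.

Original rotor: r = 123 mm = 12.3 cm
RCF_original = 1.118 × 10⁻⁵ × 12.3 × (1100)² = 1.118 × 10⁻⁵ × 12.3 × 1,210,000 ≈ 166.4 × g
Target RCF = 1.3 × 166.4 ≈ 216.3 × g
Your rotor: r = 158 mm = 15.8 cm
216.3 = 1.118 × 10⁻⁵ × 15.8 × N²
N² = 216.3 / (17.6644 × 10⁻⁵) = 1,224,497
N ≈ √1,224,497 ≈ 1,106.6

≈ 1110 RPM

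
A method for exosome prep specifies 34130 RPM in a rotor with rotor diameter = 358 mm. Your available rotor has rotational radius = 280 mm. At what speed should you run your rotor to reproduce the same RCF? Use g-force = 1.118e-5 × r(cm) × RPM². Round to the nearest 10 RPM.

27290 RPM

Original rotor: r = 358 mm / 2 = 179 mm = 17.9 cm
RCF_original = 1.118 × 10⁻⁵ × 17.9 × (34130)² = 1.118 × 10⁻⁵ × 17.9 × 1,164,856,900 ≈ 233,113.5 × g
Your rotor: r = 280 mm = 28.0 cm
233,113.5 = 1.118 × 10⁻⁵ × 28 × N²
N² = 233,113.5 / (31.304 × 10⁻⁵) = 744,676,399
N ≈ √744,676,399 ≈ 27,288.8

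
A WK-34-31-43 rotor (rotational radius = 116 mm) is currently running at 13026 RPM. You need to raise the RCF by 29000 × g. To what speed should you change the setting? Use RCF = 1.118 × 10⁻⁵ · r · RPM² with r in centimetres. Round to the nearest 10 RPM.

≈ 19830 RPM

r = 116 mm = 11.6 cm
Current RCF = 1.118 × 10⁻⁵ × 11.6 × (13026)² = 1.118 × 10⁻⁵ × 11.6 × 169,676,676 ≈ 22,005 × g
Target RCF = 22,005 + 29,000 = 51,005 × g
N² = 51,005 / (12.9688 × 10⁻⁵) = 393,290,050
N ≈ √393,290,050 ≈ 19,831.5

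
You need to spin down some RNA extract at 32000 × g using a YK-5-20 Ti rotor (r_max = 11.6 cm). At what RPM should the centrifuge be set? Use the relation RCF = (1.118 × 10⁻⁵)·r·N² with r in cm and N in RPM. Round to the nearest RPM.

32,000 = 1.118 × 10⁻⁵ × 11.6 × N²
N² = 32,000 / (12.9688 × 10⁻⁵) = 246,746,037
N ≈ √246,746,037 ≈ 15,708.2

≈ 15708 RPM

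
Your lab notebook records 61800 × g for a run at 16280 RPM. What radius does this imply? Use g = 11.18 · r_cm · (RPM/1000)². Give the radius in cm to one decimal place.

r ≈ 20.9 cm

61800 = 11.18 × r × (16.28)²
r = 61800 / (11.18 × 265.0384) = 61800 / 2963.129 ≈ 20.856 cm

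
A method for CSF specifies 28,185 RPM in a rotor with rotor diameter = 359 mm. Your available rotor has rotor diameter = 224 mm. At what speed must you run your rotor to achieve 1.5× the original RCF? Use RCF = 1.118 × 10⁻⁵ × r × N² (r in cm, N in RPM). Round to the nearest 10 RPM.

Original rotor: r = 359 mm / 2 = 179.5 mm = 17.95 cm
RCF_original = 1.118 × 10⁻⁵ × 17.95 × (28185)² = 1.118 × 10⁻⁵ × 17.95 × 794,394,225 ≈ 159,419.8 × g
Target RCF = 1.5 × 159,419.8 ≈ 239,129.7 × g
Your rotor: r = 224 mm / 2 = 112 mm = 11.2 cm
239,129.7 = 1.118 × 10⁻⁵ × 11.2 × N²
N² = 239,129.7 / (12.5216 × 10⁻⁵) = 1,909,737,573
N ≈ √1,909,737,573 ≈ 43,700.5

≈ 43700 RPM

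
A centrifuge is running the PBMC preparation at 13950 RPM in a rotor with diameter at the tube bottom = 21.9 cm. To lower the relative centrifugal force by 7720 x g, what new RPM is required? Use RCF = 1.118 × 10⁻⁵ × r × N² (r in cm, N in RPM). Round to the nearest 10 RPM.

N₂ ≈ 11470 RPM

r = 21.9 / 2 = 10.95 cm
Current RCF = 1.118 × 10⁻⁵ × 10.95 × (13950)² = 1.118 × 10⁻⁵ × 10.95 × 194,602,500 ≈ 23,823.4 × g
Target RCF = 23,823.4 − 7,720 = 16,103.4 × g
N² = 16,103.4 / (12.2421 × 10⁻⁵) = 131,541,157
N ≈ √131,541,157 ≈ 11,469.1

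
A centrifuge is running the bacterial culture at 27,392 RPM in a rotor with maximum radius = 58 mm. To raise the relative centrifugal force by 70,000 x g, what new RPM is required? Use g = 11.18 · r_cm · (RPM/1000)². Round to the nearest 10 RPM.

r = 58 mm = 5.8 cm
Current RCF = 11.18 × 5.8 × (27.392)² = 11.18 × 5.8 × 750.321664 ≈ 48,653.9 × g
Target RCF = 48,653.9 + 70,000 = 118,653.9 × g
(N/1000)² = 118,653.9 / 64.844 = 1829.836
N = 1000 × √1829.836 ≈ 42,776.6

42780 RPM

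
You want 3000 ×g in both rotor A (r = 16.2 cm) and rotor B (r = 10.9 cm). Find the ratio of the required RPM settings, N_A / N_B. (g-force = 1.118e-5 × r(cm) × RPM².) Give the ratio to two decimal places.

At fixed RCF, N ∝ 1/√r, so N_A/N_B = √(r_B/r_A) = √(10.9/16.2) = √0.672840 = 0.8203.

0.82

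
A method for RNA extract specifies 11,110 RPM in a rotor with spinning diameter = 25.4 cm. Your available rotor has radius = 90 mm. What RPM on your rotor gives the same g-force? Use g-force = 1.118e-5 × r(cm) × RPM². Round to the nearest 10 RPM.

Original rotor: r = 25.4 / 2 = 12.7 cm
RCF_original = 1.118 × 10⁻⁵ × 12.7 × (11110)² = 1.118 × 10⁻⁵ × 12.7 × 123,432,100 ≈ 17,525.6 × g
Your rotor: r = 90 mm = 9.0 cm
17,525.6 = 1.118 × 10⁻⁵ × 9 × N²
N² = 17,525.6 / (10.062 × 10⁻⁵) = 174,176,108
N ≈ √174,176,108 ≈ 13,197.6

13200 RPM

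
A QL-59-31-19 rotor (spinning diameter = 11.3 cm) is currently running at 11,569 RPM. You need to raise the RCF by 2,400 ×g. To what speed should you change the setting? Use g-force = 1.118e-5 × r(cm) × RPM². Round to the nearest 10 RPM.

r = 11.3 / 2 = 5.65 cm
Current RCF = 1.118 × 10⁻⁵ × 5.65 × (11569)² = 1.118 × 10⁻⁵ × 5.65 × 133,841,761 ≈ 8,454.4 × g
Target RCF = 8,454.4 + 2,400 = 10,854.4 × g
N² = 10,854.4 / (6.3167 × 10⁻⁵) = 171,836,560
N ≈ √171,836,560 ≈ 13,108.6

≈ 13110 RPM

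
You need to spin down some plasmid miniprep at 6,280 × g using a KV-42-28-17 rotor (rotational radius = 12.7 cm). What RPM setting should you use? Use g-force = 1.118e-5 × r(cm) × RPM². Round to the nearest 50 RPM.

6650 RPM

6,280 = 1.118 × 10⁻⁵ × 12.7 × N²
N² = 6,280 / (14.1986 × 10⁻⁵) = 44,229,713
N ≈ √44,229,713 ≈ 6,650.5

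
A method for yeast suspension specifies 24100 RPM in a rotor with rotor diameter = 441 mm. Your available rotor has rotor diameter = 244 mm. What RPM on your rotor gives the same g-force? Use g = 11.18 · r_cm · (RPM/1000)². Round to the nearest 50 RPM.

≈ 32400 RPM

Original rotor: r = 441 mm / 2 = 220.5 mm = 22.05 cm
RCF = 11.18 × r × (N/1000)²
RCF_original = 11.18 × 22.05 × (24.1)² = 11.18 × 22.05 × 580.81 ≈ 143,180.7 × g
Your rotor: r = 244 mm / 2 = 122 mm = 12.2 cm
143,180.7 = 11.18 × 12.2 × (N/1000)²
(N/1000)² = 143,180.7 / 136.396 = 1049.743
N = 1000 × √1049.743 ≈ 32,399.7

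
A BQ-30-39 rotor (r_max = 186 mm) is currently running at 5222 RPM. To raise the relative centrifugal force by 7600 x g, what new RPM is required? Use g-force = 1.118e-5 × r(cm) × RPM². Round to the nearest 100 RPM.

≈ 8000 RPM

r = 186 mm = 18.6 cm
Current RCF = 1.118 × 10⁻⁵ × 18.6 × (5222)² = 1.118 × 10⁻⁵ × 18.6 × 27,269,284 ≈ 5,670.6 × g
Target RCF = 5,670.6 + 7,600 = 13,270.6 × g
N² = 13,270.6 / (20.7948 × 10⁻⁵) = 63,816,916
N ≈ √63,816,916 ≈ 7,988.5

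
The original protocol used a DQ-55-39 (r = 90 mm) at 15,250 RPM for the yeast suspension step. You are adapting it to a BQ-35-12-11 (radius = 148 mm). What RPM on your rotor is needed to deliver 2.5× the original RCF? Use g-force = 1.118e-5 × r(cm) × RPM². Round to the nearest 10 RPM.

Original rotor: r = 90 mm = 9.0 cm
RCF_original = 1.118 × 10⁻⁵ × 9 × (15250)² = 1.118 × 10⁻⁵ × 9 × 232,562,500 ≈ 23,400.4 × g
Target RCF = 2.5 × 23,400.4 ≈ 58,501 × g
Your rotor: r = 148 mm = 14.8 cm
58,501 = 1.118 × 10⁻⁵ × 14.8 × N²
N² = 58,501 / (16.5464 × 10⁻⁵) = 353,557,269
N ≈ √353,557,269 ≈ 18,803.1

18800 RPM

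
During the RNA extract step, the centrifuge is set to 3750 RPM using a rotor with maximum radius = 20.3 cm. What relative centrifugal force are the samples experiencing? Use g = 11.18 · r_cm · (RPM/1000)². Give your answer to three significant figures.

≈ 3190 g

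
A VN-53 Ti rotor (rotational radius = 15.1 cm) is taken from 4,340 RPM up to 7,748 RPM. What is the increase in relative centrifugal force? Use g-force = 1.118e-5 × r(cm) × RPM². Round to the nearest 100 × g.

RCF₁ = 1.118 × 10⁻⁵ × 15.1 × (4340)² = 1.118 × 10⁻⁵ × 15.1 × 18,835,600 ≈ 3,179.8 × g
RCF₂ = 1.118 × 10⁻⁵ × 15.1 × (7748)² = 1.118 × 10⁻⁵ × 15.1 × 60,031,504 ≈ 10,134.4 × g
Increase = 10,134.4 − 3,179.8 = 6,954.6

≈ 7000 ×g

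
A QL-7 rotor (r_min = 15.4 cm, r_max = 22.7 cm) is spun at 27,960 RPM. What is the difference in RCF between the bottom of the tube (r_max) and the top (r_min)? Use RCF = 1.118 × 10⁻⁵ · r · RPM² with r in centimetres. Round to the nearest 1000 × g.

ΔRCF = 1.118 × 10⁻⁵ × (r_max − r_min) × N² = 1.118 × 10⁻⁵ × 7.3 × 781,761,600 ≈ 63,802.7

≈ 64000 g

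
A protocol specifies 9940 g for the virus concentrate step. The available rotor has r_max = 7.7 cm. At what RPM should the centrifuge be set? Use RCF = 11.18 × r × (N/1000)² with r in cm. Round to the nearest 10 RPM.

9,940 = 11.18 × 7.7 × (N/1000)²
(N/1000)² = 9,940 / 86.086 = 115.4659
N = 1000 × √115.4659 ≈ 10,745.5

≈ 10750 RPM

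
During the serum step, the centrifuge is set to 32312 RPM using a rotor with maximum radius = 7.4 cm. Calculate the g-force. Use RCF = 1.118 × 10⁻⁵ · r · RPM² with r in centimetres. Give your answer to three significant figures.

RCF = 1.118 × 10⁻⁵ × r × N²
RCF = 1.118 × 10⁻⁵ × 7.4 × (32312)² = 1.118 × 10⁻⁵ × 7.4 × 1,044,065,344 ≈ 86,377.6 × g

RCF ≈ 86400 × g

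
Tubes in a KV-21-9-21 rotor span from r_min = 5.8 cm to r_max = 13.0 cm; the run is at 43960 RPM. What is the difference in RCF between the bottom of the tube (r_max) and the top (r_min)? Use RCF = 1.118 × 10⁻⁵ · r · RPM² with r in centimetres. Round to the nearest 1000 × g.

≈ 156000 × g

RCF_max = 1.118 × 10⁻⁵ × 13 × (43960)² = 1.118 × 10⁻⁵ × 13 × 1,932,481,600 ≈ 280,866.9 × g
RCF_min = 1.118 × 10⁻⁵ × 5.8 × (43960)² = 1.118 × 10⁻⁵ × 5.8 × 1,932,481,600 ≈ 125,309.8 × g
ΔRCF = 280,866.9 − 125,309.8 = 155,557.1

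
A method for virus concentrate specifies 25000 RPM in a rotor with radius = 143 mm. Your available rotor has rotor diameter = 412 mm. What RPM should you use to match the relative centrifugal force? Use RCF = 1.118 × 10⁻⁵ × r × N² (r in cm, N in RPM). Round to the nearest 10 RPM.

Original rotor: r = 143 mm = 14.3 cm
RCF_original = 1.118 × 10⁻⁵ × 14.3 × (25000)² = 1.118 × 10⁻⁵ × 14.3 × 625,000,000 ≈ 99,921.2 × g
Your rotor: r = 412 mm / 2 = 206 mm = 20.6 cm
99,921.2 = 1.118 × 10⁻⁵ × 20.6 × N²
N² = 99,921.2 / (23.0308 × 10⁻⁵) = 433,859,006
N ≈ √433,859,006 ≈ 20,829.3

20830 RPM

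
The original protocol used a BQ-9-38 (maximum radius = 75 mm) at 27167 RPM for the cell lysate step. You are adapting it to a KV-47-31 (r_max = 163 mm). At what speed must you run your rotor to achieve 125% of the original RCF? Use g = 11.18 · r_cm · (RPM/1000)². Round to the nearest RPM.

Original rotor: r = 75 mm = 7.5 cm
RCF_original = 11.18 × 7.5 × (27.167)² = 11.18 × 7.5 × 738.045889 ≈ 61,885.1 × g
Target RCF = 1.25 × 61,885.1 ≈ 77,356.4 × g
Your rotor: r = 163 mm = 16.3 cm
77,356.4 = 11.18 × 16.3 × (N/1000)²
(N/1000)² = 77,356.4 / 182.234 = 424.4894
N = 1000 × √424.4894 ≈ 20,603.1

20603 RPM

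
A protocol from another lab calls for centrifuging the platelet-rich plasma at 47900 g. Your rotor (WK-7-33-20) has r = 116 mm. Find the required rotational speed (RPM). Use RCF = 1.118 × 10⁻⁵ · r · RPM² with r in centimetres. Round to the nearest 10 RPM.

r = 116 mm = 11.6 cm
RCF = 1.118 × 10⁻⁵ × r × N²
47,900 = 1.118 × 10⁻⁵ × 11.6 × N²
N² = 47,900 / (12.9688 × 10⁻⁵) = 369,347,974
N ≈ √369,347,974 ≈ 19,218.4

19220 RPM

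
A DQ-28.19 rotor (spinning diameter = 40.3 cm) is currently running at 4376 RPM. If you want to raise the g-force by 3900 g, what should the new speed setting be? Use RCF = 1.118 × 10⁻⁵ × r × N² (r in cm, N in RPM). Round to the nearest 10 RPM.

r = 40.3 / 2 = 20.15 cm
Current RCF = 1.118 × 10⁻⁵ × 20.15 × (4376)² = 1.118 × 10⁻⁵ × 20.15 × 19,149,376 ≈ 4,313.9 × g
Target RCF = 4,313.9 + 3,900 = 8,213.9 × g
N² = 8,213.9 / (22.5277 × 10⁻⁵) = 36,461,334
N ≈ √36,461,334 ≈ 6,038.3

6040 RPM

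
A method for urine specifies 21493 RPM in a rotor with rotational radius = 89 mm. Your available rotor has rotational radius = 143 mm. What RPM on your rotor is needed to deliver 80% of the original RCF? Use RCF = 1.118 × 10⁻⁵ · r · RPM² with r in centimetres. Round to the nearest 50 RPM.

≈ 15150 RPM

Original rotor: r = 89 mm = 8.9 cm
RCF_original = 1.118 × 10⁻⁵ × 8.9 × (21493)² = 1.118 × 10⁻⁵ × 8.9 × 461,949,049 ≈ 45,964.9 × g
Target RCF = 0.8 × 45,964.9 ≈ 36,771.9 × g
Your rotor: r = 143 mm = 14.3 cm
36,771.9 = 1.118 × 10⁻⁵ × 14.3 × N²
N² = 36,771.9 / (15.9874 × 10⁻⁵) = 230,005,504
N ≈ √230,005,504 ≈ 15,165.9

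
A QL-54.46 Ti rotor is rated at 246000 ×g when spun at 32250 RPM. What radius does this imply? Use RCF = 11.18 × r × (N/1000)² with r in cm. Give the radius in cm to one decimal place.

≈ 21.2 cm

246000 = 11.18 × r × (32.25)²
r = 246000 / (11.18 × 1040.0625) = 246000 / 11627.9 ≈ 21.156 cm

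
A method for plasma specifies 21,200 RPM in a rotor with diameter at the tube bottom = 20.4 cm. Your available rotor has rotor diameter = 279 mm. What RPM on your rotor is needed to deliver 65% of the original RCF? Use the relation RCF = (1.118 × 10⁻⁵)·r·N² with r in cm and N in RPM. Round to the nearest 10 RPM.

Original rotor: r = 20.4 / 2 = 10.2 cm
RCF_original = 1.118 × 10⁻⁵ × 10.2 × (21200)² = 1.118 × 10⁻⁵ × 10.2 × 449,440,000 ≈ 51,252.3 × g
Target RCF = 0.65 × 51,252.3 ≈ 33,314 × g
Your rotor: r = 279 mm / 2 = 139.5 mm = 13.95 cm
33,314 = 1.118 × 10⁻⁵ × 13.95 × N²
N² = 33,314 / (15.5961 × 10⁻⁵) = 213,604,683
N ≈ √213,604,683 ≈ 14,615.2

≈ 14620 RPM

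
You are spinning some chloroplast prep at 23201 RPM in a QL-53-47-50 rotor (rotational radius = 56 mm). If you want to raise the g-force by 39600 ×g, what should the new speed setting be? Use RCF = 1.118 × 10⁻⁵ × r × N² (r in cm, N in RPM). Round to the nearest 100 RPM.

34200 RPM

r = 56 mm = 5.6 cm
Current RCF = 1.118 × 10⁻⁵ × 5.6 × (23201)² = 1.118 × 10⁻⁵ × 5.6 × 538,286,401 ≈ 33,701 × g
Target RCF = 33,701 + 39,600 = 73,301 × g
N² = 73,301 / (6.2608 × 10⁻⁵) = 1,170,792,870
N ≈ √1,170,792,870 ≈ 34,216.9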